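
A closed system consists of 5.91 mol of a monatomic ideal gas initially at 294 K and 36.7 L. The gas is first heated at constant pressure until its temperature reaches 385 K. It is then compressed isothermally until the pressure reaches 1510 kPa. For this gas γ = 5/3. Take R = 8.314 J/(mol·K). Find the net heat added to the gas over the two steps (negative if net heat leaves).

-14300 J

P₁ = nRT₁/V₁ = 5.91×8.314×294/36.7 = 394 kPa.
Step 1 — Isobaric: P stays 394 kPa; V/T = const ⇒ T₂ = 385 K, V₂ = 48.1 L.
W = PΔV = 394×(48.1−36.7) kPa·L = 4470 J.
ΔU = nCvΔT = 5.91×12.5×(385−294) = 6710 J.
Q = ΔU + W = nCpΔT = 11200 J.
State after step 1: P = 394 kPa, V = 48.1 L, T = 385 K.
Step 2 — Isothermal: T stays 385 K; PV = const ⇒ V₂ = 12.5 L, P₂ = 1510 kPa.
ΔU = 0 (ideal gas, T constant).
W = nRT ln(V₂/V₁) = 5.91×8.314×385×ln(0.261) = -25400 J.
Q = ΔU + W = -25400 J.
Net over both steps: W = -21000 J, Q = -14300 J, ΔU = 6710 J.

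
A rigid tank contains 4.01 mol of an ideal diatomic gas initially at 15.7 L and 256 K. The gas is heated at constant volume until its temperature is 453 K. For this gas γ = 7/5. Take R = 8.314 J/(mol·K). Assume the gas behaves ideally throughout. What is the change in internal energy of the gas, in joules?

P₁ = nRT₁/V₁ = 4.01×8.314×256/15.7 = 544 kPa.
Isochoric: V stays 15.7 L; P/T = const ⇒ T₂ = 453 K, P₂ = 962 kPa.
For an ideal gas ΔU = nCvΔT with Cv = (5/2)R = 20.8 J/(mol·K).
ΔU = 4.01×20.8×(453−256) = 16400 J.

16400 J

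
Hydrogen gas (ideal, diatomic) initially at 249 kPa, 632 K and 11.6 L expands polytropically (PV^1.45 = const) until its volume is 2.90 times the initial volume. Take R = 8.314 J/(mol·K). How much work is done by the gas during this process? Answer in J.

n = P₁V₁/(RT₁) = 249×11.6/(8.314×632) = 0.550 mol.
Polytropic n=1.45: T₂ = T₁(V₁/V₂)^(n−1) = 632×(0.345)^0.45 = 391 K; P₂ = P₁(V₁/V₂)^n = 53.2 kPa.
W = (P₁V₁−P₂V₂)/(n−1) = (249×11.6−53.2×33.6)/0.45 = 2440 J.

2440 J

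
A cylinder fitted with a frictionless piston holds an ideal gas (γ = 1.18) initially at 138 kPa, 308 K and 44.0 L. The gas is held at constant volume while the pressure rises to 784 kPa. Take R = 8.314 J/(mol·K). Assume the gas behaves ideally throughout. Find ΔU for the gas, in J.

158000 J

n = P₁V₁/(RT₁) = 138×44.0/(8.314×308) = 2.37 mol.
Isochoric: V stays 44.0 L; P/T = const ⇒ T₂ = 1750 K, P₂ = 784 kPa.
For an ideal gas ΔU = nCvΔT with Cv = R/(γ−1) = 46.2 J/(mol·K).
ΔU = 2.37×46.2×(1750−308) = 158000 J.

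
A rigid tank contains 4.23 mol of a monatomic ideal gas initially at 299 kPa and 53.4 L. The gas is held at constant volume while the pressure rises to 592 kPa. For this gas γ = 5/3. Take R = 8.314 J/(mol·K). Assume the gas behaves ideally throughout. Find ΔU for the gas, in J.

T₁ = P₁V₁/(nR) = 299×53.4/(4.23×8.314) = 454 K.
Isochoric: V stays 53.4 L; P/T = const ⇒ T₂ = 899 K, P₂ = 592 kPa.
For an ideal gas ΔU = nCvΔT with Cv = (3/2)R = 12.5 J/(mol·K).
ΔU = 4.23×12.5×(899−454) = 23500 J.

23500 J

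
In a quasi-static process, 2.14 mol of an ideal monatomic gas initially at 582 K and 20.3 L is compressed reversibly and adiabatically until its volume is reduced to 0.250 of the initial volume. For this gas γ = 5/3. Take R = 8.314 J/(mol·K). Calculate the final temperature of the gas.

P₁ = nRT₁/V₁ = 2.14×8.314×582/20.3 = 510 kPa.
Adiabatic: TV^(γ−1) = const ⇒ T₂ = 582×(4.00)^0.667 = 1470 K; PV^γ = const ⇒ P₂ = 5140 kPa.

1470 K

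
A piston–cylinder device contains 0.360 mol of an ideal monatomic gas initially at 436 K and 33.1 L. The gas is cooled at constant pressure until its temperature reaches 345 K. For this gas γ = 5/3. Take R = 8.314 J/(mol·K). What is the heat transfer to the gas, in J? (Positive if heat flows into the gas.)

P₁ = nRT₁/V₁ = 0.360×8.314×436/33.1 = 39.4 kPa.
Isobaric: P stays 39.4 kPa; V/T = const ⇒ T₂ = 345 K, V₂ = 26.2 L.
W = PΔV = 39.4×(26.2−33.1) kPa·L = -272 J.
ΔU = nCvΔT = 0.360×12.5×(345−436) = -409 J.
Q = ΔU + W = nCpΔT = -681 J.

-681 J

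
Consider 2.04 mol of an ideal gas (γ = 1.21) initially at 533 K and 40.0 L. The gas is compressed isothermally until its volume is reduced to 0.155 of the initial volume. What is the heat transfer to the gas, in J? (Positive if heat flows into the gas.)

P₁ = nRT₁/V₁ = 2.04×8.314×533/40.0 = 226 kPa.
Isothermal: T stays 533 K; PV = const ⇒ V₂ = 6.20 L, P₂ = 1460 kPa.
ΔU = 0 (ideal gas, T constant).
W = nRT ln(V₂/V₁) = 2.04×8.314×533×ln(0.155) = -16900 J.
Q = ΔU + W = -16900 J.

-16900 J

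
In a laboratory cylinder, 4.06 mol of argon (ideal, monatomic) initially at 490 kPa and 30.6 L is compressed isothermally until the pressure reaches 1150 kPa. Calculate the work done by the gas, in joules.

T₁ = P₁V₁/(nR) = 490×30.6/(4.06×8.314) = 444 K.
Isothermal: T stays 444 K; PV = const ⇒ V₂ = 13.0 L, P₂ = 1150 kPa.
W = nRT ln(V₂/V₁) = 4.06×8.314×444×ln(0.426) = -12800 J.

-12800 J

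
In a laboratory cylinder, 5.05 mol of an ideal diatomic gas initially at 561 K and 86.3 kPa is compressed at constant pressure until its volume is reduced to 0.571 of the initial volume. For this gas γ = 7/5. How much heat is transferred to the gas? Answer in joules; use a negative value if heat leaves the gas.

-35400 J

V₁ = nRT₁/P₁ = 5.05×8.314×561/86.3 = 273 L.
Isobaric: P stays 86.3 kPa; V/T = const ⇒ T₂ = 320 K, V₂ = 156 L.
W = PΔV = 86.3×(156−273) kPa·L = -10100 J.
ΔU = nCvΔT = 5.05×20.8×(320−561) = -25300 J.
Q = ΔU + W = nCpΔT = -35400 J.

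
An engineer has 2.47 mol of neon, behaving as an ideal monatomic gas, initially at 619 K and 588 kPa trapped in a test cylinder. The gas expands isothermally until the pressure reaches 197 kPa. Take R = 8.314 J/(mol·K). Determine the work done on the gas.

V₁ = nRT₁/P₁ = 2.47×8.314×619/588 = 21.6 L.
Isothermal: T stays 619 K; PV = const ⇒ V₂ = 64.5 L, P₂ = 197 kPa.
W = nRT ln(V₂/V₁) = 2.47×8.314×619×ln(2.98) = 13900 J.
Work done on the gas = −W_by = -13900 J.

-13900 J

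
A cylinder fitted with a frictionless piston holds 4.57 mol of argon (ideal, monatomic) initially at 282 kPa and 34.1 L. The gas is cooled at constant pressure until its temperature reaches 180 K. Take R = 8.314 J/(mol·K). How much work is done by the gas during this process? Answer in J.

T₁ = P₁V₁/(nR) = 282×34.1/(4.57×8.314) = 253 K.
Isobaric: P stays 282 kPa; V/T = const ⇒ T₂ = 180 K, V₂ = 24.3 L.
W = PΔV = 282×(24.3−34.1) kPa·L = -2780 J.

-2780 J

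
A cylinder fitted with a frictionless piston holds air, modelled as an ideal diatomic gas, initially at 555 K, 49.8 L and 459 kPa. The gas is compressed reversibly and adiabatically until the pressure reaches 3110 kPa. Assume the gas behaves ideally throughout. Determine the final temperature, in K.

959 K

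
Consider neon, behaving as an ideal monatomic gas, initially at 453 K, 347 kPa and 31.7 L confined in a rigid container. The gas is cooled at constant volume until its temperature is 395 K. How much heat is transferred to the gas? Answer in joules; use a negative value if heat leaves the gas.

-2110 J

n = P₁V₁/(RT₁) = 347×31.7/(8.314×453) = 2.92 mol.
Isochoric: V stays 31.7 L; P/T = const ⇒ T₂ = 395 K, P₂ = 303 kPa.
W = 0 (no volume change).
ΔU = nCvΔT = 2.92×12.5×(395−453) = -2110 J.
Q = ΔU = -2110 J.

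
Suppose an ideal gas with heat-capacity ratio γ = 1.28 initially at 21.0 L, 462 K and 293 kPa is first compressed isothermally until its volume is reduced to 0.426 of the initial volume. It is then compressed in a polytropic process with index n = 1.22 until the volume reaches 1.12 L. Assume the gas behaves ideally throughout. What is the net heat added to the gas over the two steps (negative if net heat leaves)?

-8720 J

n = P₁V₁/(RT₁) = 293×21.0/(8.314×462) = 1.60 mol.
Step 1 — Isothermal: T stays 462 K; PV = const ⇒ V₂ = 8.95 L, P₂ = 688 kPa.
ΔU = 0 (ideal gas, T constant).
W = nRT ln(V₂/V₁) = 1.60×8.314×462×ln(0.426) = -5250 J.
Q = ΔU + W = -5250 J.
State after step 1: P = 688 kPa, V = 8.95 L, T = 462 K.
Step 2 — Polytropic n=1.22: T₂ = T₁(V₁/V₂)^(n−1) = 462×(7.99)^0.22 = 730 K; P₂ = P₁(V₁/V₂)^n = 8680 kPa.
W = (P₁V₁−P₂V₂)/(n−1) = (688×8.95−8680×1.12)/0.22 = -16200 J.
ΔU = nCvΔT = 1.60×29.7×(730−462) = 12700 J.
Q = ΔU + W = -3470 J.
Net over both steps: W = -21500 J, Q = -8720 J, ΔU = 12700 J.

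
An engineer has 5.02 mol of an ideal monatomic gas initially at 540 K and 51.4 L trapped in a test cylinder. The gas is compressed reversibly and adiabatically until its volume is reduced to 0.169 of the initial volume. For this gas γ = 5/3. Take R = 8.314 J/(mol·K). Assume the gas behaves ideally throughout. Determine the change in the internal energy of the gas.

P₁ = nRT₁/V₁ = 5.02×8.314×540/51.4 = 438 kPa.
Adiabatic: TV^(γ−1) = const ⇒ T₂ = 540×(5.92)^0.667 = 1770 K; PV^γ = const ⇒ P₂ = 8490 kPa.
For an ideal gas ΔU = nCvΔT with Cv = (3/2)R = 12.5 J/(mol·K).
ΔU = 5.02×12.5×(1770−540) = 76800 J.

76800 J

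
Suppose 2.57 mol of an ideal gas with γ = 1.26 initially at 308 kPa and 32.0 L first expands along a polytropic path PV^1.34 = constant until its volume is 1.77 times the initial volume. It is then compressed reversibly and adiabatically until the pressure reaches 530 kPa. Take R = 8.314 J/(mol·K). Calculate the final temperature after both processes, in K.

498 K

T₁ = P₁V₁/(nR) = 308×32.0/(2.57×8.314) = 461 K.
Step 1 — Polytropic n=1.34: T₂ = T₁(V₁/V₂)^(n−1) = 461×(0.565)^0.34 = 380 K; P₂ = P₁(V₁/V₂)^n = 143 kPa.
W = (P₁V₁−P₂V₂)/(n−1) = (308×32.0−143×56.6)/0.34 = 5120 J.
ΔU = nCvΔT = 2.57×32.0×(380−461) = -6690 J.
Q = ΔU + W = -1570 J.
State after step 1: P = 143 kPa, V = 56.6 L, T = 380 K.
Step 2 — Adiabatic: T₂/T₁ = (P₂/P₁)^((γ−1)/γ) ⇒ T₂ = 380×(3.70)^0.206 = 498 K; V₂ = 20.1 L.
ΔU = nCvΔT = 2.57×32.0×(498−380) = 9670 J.
Q = 0 for an adiabatic process, so W = −ΔU = -9670 J.
Net over both steps: W = -4560 J, Q = -1570 J, ΔU = 2980 J.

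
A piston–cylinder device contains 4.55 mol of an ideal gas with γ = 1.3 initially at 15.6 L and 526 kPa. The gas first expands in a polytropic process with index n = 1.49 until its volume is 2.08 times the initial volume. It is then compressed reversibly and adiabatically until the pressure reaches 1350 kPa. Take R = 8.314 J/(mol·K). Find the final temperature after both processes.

T₁ = P₁V₁/(nR) = 526×15.6/(4.55×8.314) = 217 K.
Step 1 — Polytropic n=1.49: T₂ = T₁(V₁/V₂)^(n−1) = 217×(0.481)^0.49 = 152 K; P₂ = P₁(V₁/V₂)^n = 177 kPa.
W = (P₁V₁−P₂V₂)/(n−1) = (526×15.6−177×32.4)/0.49 = 5050 J.
ΔU = nCvΔT = 4.55×27.7×(152−217) = -8250 J.
Q = ΔU + W = -3200 J.
State after step 1: P = 177 kPa, V = 32.4 L, T = 152 K.
Step 2 — Adiabatic: T₂/T₁ = (P₂/P₁)^((γ−1)/γ) ⇒ T₂ = 152×(7.64)^0.231 = 242 K; V₂ = 6.79 L.
ΔU = nCvΔT = 4.55×27.7×(242−152) = 11400 J.
Q = 0 for an adiabatic process, so W = −ΔU = -11400 J.
Net over both steps: W = -6390 J, Q = -3200 J, ΔU = 3190 J.

242 K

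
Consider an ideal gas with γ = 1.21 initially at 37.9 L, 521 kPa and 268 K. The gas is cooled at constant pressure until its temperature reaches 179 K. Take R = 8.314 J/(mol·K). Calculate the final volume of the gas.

Isobaric: P stays 521 kPa; V/T = const ⇒ T₂ = 179 K, V₂ = 25.3 L.

25.3 L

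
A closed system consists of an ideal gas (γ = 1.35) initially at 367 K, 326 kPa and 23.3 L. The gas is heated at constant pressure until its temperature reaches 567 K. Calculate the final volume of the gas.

Isobaric: P stays 326 kPa; V/T = const ⇒ T₂ = 567 K, V₂ = 36.0 L.

36.0 L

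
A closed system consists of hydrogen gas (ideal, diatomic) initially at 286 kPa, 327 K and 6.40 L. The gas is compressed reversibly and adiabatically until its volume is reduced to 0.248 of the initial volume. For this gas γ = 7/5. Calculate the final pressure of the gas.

Adiabatic: TV^(γ−1) = const ⇒ T₂ = 327×(4.03)^0.400 = 571 K; PV^γ = const ⇒ P₂ = 2010 kPa.

2010 kPa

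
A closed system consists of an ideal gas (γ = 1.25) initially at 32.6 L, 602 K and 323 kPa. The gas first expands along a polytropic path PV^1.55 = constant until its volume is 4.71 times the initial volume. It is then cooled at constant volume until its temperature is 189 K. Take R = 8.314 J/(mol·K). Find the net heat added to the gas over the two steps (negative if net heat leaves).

n = P₁V₁/(RT₁) = 323×32.6/(8.314×602) = 2.10 mol.
Step 1 — Polytropic n=1.55: T₂ = T₁(V₁/V₂)^(n−1) = 602×(0.212)^0.55 = 257 K; P₂ = P₁(V₁/V₂)^n = 29.2 kPa.
W = (P₁V₁−P₂V₂)/(n−1) = (323×32.6−29.2×154)/0.55 = 11000 J.
ΔU = nCvΔT = 2.10×33.3×(257−602) = -24200 J.
Q = ΔU + W = -13200 J.
State after step 1: P = 29.2 kPa, V = 154 L, T = 257 K.
Step 2 — Isochoric: V stays 154 L; P/T = const ⇒ T₂ = 189 K, P₂ = 21.5 kPa.
W = 0 (no volume change).
ΔU = nCvΔT = 2.10×33.3×(189−257) = -4740 J.
Q = ΔU = -4740 J.
Net over both steps: W = 11000 J, Q = -17900 J, ΔU = -28900 J.

-17900 J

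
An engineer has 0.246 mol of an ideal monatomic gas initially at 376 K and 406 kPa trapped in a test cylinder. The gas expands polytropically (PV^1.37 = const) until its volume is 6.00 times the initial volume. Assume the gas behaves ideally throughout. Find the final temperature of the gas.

V₁ = nRT₁/P₁ = 0.246×8.314×376/406 = 1.89 L.
Polytropic n=1.37: T₂ = T₁(V₁/V₂)^(n−1) = 376×(0.167)^0.37 = 194 K; P₂ = P₁(V₁/V₂)^n = 34.9 kPa.

194 K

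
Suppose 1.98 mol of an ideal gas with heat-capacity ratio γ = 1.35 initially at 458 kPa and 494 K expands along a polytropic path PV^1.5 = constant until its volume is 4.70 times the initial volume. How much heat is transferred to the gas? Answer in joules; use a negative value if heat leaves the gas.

-3760 J

V₁ = nRT₁/P₁ = 1.98×8.314×494/458 = 17.8 L.
Polytropic n=1.5: T₂ = T₁(V₁/V₂)^(n−1) = 494×(0.213)^0.50 = 228 K; P₂ = P₁(V₁/V₂)^n = 44.9 kPa.
W = (P₁V₁−P₂V₂)/(n−1) = (458×17.8−44.9×83.5)/0.50 = 8760 J.
ΔU = nCvΔT = 1.98×23.8×(228−494) = -12500 J.
Q = ΔU + W = -3760 J.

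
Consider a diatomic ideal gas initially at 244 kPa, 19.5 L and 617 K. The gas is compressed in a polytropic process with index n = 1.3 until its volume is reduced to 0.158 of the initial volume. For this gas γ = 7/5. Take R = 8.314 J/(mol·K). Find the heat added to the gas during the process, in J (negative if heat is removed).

n = P₁V₁/(RT₁) = 244×19.5/(8.314×617) = 0.928 mol.
Polytropic n=1.3: T₂ = T₁(V₁/V₂)^(n−1) = 617×(6.33)^0.30 = 1070 K; P₂ = P₁(V₁/V₂)^n = 2690 kPa.
W = (P₁V₁−P₂V₂)/(n−1) = (244×19.5−2690×3.08)/0.30 = -11700 J.
ΔU = nCvΔT = 0.928×20.8×(1070−617) = 8800 J.
Q = ΔU + W = -2930 J.

-2930 J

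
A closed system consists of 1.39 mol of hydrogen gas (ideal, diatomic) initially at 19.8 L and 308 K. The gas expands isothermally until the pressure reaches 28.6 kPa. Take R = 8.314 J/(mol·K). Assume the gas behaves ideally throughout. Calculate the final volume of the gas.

P₁ = nRT₁/V₁ = 1.39×8.314×308/19.8 = 180 kPa.
Isothermal: T stays 308 K; PV = const ⇒ V₂ = 124 L, P₂ = 28.6 kPa.

124 L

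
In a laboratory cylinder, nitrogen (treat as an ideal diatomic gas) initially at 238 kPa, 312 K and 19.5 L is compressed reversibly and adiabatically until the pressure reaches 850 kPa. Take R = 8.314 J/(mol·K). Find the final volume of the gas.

7.86 L

Adiabatic: T₂/T₁ = (P₂/P₁)^((γ−1)/γ) ⇒ T₂ = 312×(3.57)^0.286 = 449 K; V₂ = 7.86 L.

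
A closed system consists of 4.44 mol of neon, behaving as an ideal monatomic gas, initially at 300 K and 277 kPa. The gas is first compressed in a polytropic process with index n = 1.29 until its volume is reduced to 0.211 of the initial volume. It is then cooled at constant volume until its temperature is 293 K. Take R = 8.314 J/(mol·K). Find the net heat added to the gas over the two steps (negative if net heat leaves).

-22200 J

V₁ = nRT₁/P₁ = 4.44×8.314×300/277 = 40.0 L.
Step 1 — Polytropic n=1.29: T₂ = T₁(V₁/V₂)^(n−1) = 300×(4.74)^0.29 = 471 K; P₂ = P₁(V₁/V₂)^n = 2060 kPa.
W = (P₁V₁−P₂V₂)/(n−1) = (277×40.0−2060×8.44)/0.29 = -21800 J.
ΔU = nCvΔT = 4.44×12.5×(471−300) = 9470 J.
Q = ΔU + W = -12300 J.
State after step 1: P = 2060 kPa, V = 8.44 L, T = 471 K.
Step 2 — Isochoric: V stays 8.44 L; P/T = const ⇒ T₂ = 293 K, P₂ = 1280 kPa.
W = 0 (no volume change).
ΔU = nCvΔT = 4.44×12.5×(293−471) = -9860 J.
Q = ΔU = -9860 J.
Net over both steps: W = -21800 J, Q = -22200 J, ΔU = -388 J.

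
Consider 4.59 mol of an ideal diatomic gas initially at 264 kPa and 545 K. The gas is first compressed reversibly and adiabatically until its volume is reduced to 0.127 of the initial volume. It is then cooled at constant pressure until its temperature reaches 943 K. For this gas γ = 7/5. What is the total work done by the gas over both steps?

V₁ = nRT₁/P₁ = 4.59×8.314×545/264 = 78.8 L.
Step 1 — Adiabatic: TV^(γ−1) = const ⇒ T₂ = 545×(7.87)^0.400 = 1240 K; PV^γ = const ⇒ P₂ = 4750 kPa.
ΔU = nCvΔT = 4.59×20.8×(1240−545) = 66700 J.
Q = 0 for an adiabatic process, so W = −ΔU = -66700 J.
State after step 1: P = 4750 kPa, V = 10.0 L, T = 1240 K.
Step 2 — Isobaric: P stays 4750 kPa; V/T = const ⇒ T₂ = 943 K, V₂ = 7.58 L.
W = PΔV = 4750×(7.58−10.0) kPa·L = -11500 J.
ΔU = nCvΔT = 4.59×20.8×(943−1240) = -28700 J.
Q = ΔU + W = nCpΔT = -40200 J.
Net over both steps: W = -78200 J, Q = -40200 J, ΔU = 38000 J.

-78200 J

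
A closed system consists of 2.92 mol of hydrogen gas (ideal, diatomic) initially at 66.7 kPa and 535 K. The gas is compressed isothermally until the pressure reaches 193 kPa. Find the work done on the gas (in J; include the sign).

13800 J

V₁ = nRT₁/P₁ = 2.92×8.314×535/66.7 = 195 L.
Isothermal: T stays 535 K; PV = const ⇒ V₂ = 67.3 L, P₂ = 193 kPa.
W = nRT ln(V₂/V₁) = 2.92×8.314×535×ln(0.346) = -13800 J.
Work done on the gas = −W_by = 13800 J.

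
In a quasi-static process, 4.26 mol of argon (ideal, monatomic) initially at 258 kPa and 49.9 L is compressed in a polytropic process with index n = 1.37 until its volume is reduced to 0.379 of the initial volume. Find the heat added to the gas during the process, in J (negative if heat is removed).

-6690 J

T₁ = P₁V₁/(nR) = 258×49.9/(4.26×8.314) = 363 K.
Polytropic n=1.37: T₂ = T₁(V₁/V₂)^(n−1) = 363×(2.64)^0.37 = 520 K; P₂ = P₁(V₁/V₂)^n = 975 kPa.
W = (P₁V₁−P₂V₂)/(n−1) = (258×49.9−975×18.9)/0.37 = -15000 J.
ΔU = nCvΔT = 4.26×12.5×(520−363) = 8340 J.
Q = ΔU + W = -6690 J.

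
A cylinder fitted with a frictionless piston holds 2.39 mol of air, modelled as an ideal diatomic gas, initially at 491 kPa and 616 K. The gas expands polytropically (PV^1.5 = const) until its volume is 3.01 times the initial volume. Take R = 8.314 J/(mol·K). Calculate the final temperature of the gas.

355 K

V₁ = nRT₁/P₁ = 2.39×8.314×616/491 = 24.9 L.
Polytropic n=1.5: T₂ = T₁(V₁/V₂)^(n−1) = 616×(0.332)^0.50 = 355 K; P₂ = P₁(V₁/V₂)^n = 94.0 kPa.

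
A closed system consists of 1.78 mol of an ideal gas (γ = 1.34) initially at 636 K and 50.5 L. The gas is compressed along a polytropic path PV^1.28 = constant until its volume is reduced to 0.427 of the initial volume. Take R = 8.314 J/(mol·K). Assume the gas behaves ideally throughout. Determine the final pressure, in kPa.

554 kPa

P₁ = nRT₁/V₁ = 1.78×8.314×636/50.5 = 186 kPa.
Polytropic n=1.28: T₂ = T₁(V₁/V₂)^(n−1) = 636×(2.34)^0.28 = 807 K; P₂ = P₁(V₁/V₂)^n = 554 kPa.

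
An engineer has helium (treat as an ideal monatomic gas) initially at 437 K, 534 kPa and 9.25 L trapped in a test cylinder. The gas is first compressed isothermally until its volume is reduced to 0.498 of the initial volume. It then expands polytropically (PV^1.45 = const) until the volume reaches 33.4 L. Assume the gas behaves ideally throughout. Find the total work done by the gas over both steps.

n = P₁V₁/(RT₁) = 534×9.25/(8.314×437) = 1.36 mol.
Step 1 — Isothermal: T stays 437 K; PV = const ⇒ V₂ = 4.61 L, P₂ = 1070 kPa.
ΔU = 0 (ideal gas, T constant).
W = nRT ln(V₂/V₁) = 1.36×8.314×437×ln(0.498) = -3440 J.
Q = ΔU + W = -3440 J.
State after step 1: P = 1070 kPa, V = 4.61 L, T = 437 K.
Step 2 — Polytropic n=1.45: T₂ = T₁(V₁/V₂)^(n−1) = 437×(0.138)^0.45 = 179 K; P₂ = P₁(V₁/V₂)^n = 60.6 kPa.
W = (P₁V₁−P₂V₂)/(n−1) = (1070×4.61−60.6×33.4)/0.45 = 6480 J.
ΔU = nCvΔT = 1.36×12.5×(179−437) = -4370 J.
Q = ΔU + W = 2100 J.
Net over both steps: W = 3030 J, Q = -1340 J, ΔU = -4370 J.

3030 J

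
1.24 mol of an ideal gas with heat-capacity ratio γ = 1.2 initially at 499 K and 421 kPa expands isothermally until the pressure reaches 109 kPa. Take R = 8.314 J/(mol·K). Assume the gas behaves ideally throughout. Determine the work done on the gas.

-6950 J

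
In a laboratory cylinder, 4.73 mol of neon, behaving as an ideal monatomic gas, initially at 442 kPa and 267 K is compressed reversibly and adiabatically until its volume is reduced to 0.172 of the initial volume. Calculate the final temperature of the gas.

863 K

V₁ = nRT₁/P₁ = 4.73×8.314×267/442 = 23.8 L.
Adiabatic: TV^(γ−1) = const ⇒ T₂ = 267×(5.81)^0.667 = 863 K; PV^γ = const ⇒ P₂ = 8310 kPa.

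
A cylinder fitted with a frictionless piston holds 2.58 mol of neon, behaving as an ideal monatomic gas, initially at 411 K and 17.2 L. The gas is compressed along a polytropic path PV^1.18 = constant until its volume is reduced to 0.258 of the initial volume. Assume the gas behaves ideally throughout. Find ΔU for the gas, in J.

P₁ = nRT₁/V₁ = 2.58×8.314×411/17.2 = 513 kPa.
Polytropic n=1.18: T₂ = T₁(V₁/V₂)^(n−1) = 411×(3.88)^0.18 = 525 K; P₂ = P₁(V₁/V₂)^n = 2540 kPa.
For an ideal gas ΔU = nCvΔT with Cv = (3/2)R = 12.5 J/(mol·K).
ΔU = 2.58×12.5×(525−411) = 3650 J.

3650 J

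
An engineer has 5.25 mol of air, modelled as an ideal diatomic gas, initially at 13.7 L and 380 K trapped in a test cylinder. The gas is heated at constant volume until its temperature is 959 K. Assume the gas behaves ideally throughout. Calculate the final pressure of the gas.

3060 kPa

P₁ = nRT₁/V₁ = 5.25×8.314×380/13.7 = 1210 kPa.
Isochoric: V stays 13.7 L; P/T = const ⇒ T₂ = 959 K, P₂ = 3060 kPa.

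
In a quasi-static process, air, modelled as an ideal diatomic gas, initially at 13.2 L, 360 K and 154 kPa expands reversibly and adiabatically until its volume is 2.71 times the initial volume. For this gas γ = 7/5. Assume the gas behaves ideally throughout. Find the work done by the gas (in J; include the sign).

n = P₁V₁/(RT₁) = 154×13.2/(8.314×360) = 0.679 mol.
Adiabatic: TV^(γ−1) = const ⇒ T₂ = 360×(0.369)^0.400 = 242 K; PV^γ = const ⇒ P₂ = 38.1 kPa.
ΔU = nCvΔT = 0.679×20.8×(242−360) = -1670 J.
Q = 0 for an adiabatic process, so W = −ΔU = 1670 J.

1670 J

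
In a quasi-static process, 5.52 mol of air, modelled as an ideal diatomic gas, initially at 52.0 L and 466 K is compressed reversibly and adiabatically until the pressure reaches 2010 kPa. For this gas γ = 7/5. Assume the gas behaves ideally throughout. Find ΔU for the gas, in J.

30700 J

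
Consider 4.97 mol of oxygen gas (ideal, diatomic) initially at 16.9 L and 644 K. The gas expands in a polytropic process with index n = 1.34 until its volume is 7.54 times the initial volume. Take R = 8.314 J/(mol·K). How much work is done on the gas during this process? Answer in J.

-38900 J

P₁ = nRT₁/V₁ = 4.97×8.314×644/16.9 = 1570 kPa.
Polytropic n=1.34: T₂ = T₁(V₁/V₂)^(n−1) = 644×(0.133)^0.34 = 324 K; P₂ = P₁(V₁/V₂)^n = 105 kPa.
W = (P₁V₁−P₂V₂)/(n−1) = (1570×16.9−105×127)/0.34 = 38900 J.
Work done on the gas = −W_by = -38900 J.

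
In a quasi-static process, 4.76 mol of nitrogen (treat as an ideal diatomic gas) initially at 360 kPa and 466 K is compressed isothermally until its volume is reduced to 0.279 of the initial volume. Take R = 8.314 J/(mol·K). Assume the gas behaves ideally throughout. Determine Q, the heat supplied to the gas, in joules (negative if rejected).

-23500 J

V₁ = nRT₁/P₁ = 4.76×8.314×466/360 = 51.2 L.
Isothermal: T stays 466 K; PV = const ⇒ V₂ = 14.3 L, P₂ = 1290 kPa.
ΔU = 0 (ideal gas, T constant).
W = nRT ln(V₂/V₁) = 4.76×8.314×466×ln(0.279) = -23500 J.
Q = ΔU + W = -23500 J.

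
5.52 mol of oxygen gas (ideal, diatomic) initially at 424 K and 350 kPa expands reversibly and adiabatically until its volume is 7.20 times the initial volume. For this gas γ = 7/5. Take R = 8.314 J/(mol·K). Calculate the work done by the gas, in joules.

V₁ = nRT₁/P₁ = 5.52×8.314×424/350 = 55.6 L.
Adiabatic: TV^(γ−1) = const ⇒ T₂ = 424×(0.139)^0.400 = 193 K; PV^γ = const ⇒ P₂ = 22.1 kPa.
ΔU = nCvΔT = 5.52×20.8×(193−424) = -26600 J.
Q = 0 for an adiabatic process, so W = −ΔU = 26600 J.

26600 J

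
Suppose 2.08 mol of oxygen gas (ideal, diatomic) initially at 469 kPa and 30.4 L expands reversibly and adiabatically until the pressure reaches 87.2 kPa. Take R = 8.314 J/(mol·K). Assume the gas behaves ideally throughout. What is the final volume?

T₁ = P₁V₁/(nR) = 469×30.4/(2.08×8.314) = 824 K.
Adiabatic: T₂/T₁ = (P₂/P₁)^((γ−1)/γ) ⇒ T₂ = 824×(0.186)^0.286 = 510 K; V₂ = 101 L.

101 L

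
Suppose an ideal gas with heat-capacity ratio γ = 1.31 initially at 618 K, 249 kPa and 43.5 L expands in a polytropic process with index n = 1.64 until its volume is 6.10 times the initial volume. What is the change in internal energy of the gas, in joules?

-24000 J

n = P₁V₁/(RT₁) = 249×43.5/(8.314×618) = 2.11 mol.
Polytropic n=1.64: T₂ = T₁(V₁/V₂)^(n−1) = 618×(0.164)^0.64 = 194 K; P₂ = P₁(V₁/V₂)^n = 12.8 kPa.
For an ideal gas ΔU = nCvΔT with Cv = R/(γ−1) = 26.8 J/(mol·K).
ΔU = 2.11×26.8×(194−618) = -24000 J.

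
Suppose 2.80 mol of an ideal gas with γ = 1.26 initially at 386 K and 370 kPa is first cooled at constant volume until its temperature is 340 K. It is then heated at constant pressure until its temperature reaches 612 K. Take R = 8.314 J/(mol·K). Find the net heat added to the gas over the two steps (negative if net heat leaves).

V₁ = nRT₁/P₁ = 2.80×8.314×386/370 = 24.3 L.
Step 1 — Isochoric: V stays 24.3 L; P/T = const ⇒ T₂ = 340 K, P₂ = 326 kPa.
W = 0 (no volume change).
ΔU = nCvΔT = 2.80×32.0×(340−386) = -4120 J.
Q = ΔU = -4120 J.
State after step 1: P = 326 kPa, V = 24.3 L, T = 340 K.
Step 2 — Isobaric: P stays 326 kPa; V/T = const ⇒ T₂ = 612 K, V₂ = 43.7 L.
W = PΔV = 326×(43.7−24.3) kPa·L = 6330 J.
ΔU = nCvΔT = 2.80×32.0×(612−340) = 24400 J.
Q = ΔU + W = nCpΔT = 30700 J.
Net over both steps: W = 6330 J, Q = 26600 J, ΔU = 20200 J.

26600 J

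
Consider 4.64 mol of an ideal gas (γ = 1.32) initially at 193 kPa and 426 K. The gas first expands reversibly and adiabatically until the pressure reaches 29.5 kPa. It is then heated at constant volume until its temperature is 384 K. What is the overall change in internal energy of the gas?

-5060 J

V₁ = nRT₁/P₁ = 4.64×8.314×426/193 = 85.1 L.
Step 1 — Adiabatic: T₂/T₁ = (P₂/P₁)^((γ−1)/γ) ⇒ T₂ = 426×(0.153)^0.242 = 270 K; V₂ = 353 L.
ΔU = nCvΔT = 4.64×26.0×(270−426) = -18800 J.
Q = 0 for an adiabatic process, so W = −ΔU = 18800 J.
State after step 1: P = 29.5 kPa, V = 353 L, T = 270 K.
Step 2 — Isochoric: V stays 353 L; P/T = const ⇒ T₂ = 384 K, P₂ = 41.9 kPa.
W = 0 (no volume change).
ΔU = nCvΔT = 4.64×26.0×(384−270) = 13700 J.
Q = ΔU = 13700 J.
Net over both steps: W = 18800 J, Q = 13700 J, ΔU = -5060 J.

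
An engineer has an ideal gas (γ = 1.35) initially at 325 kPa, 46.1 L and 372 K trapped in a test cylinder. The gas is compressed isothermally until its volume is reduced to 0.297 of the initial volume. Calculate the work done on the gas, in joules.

n = P₁V₁/(RT₁) = 325×46.1/(8.314×372) = 4.84 mol.
Isothermal: T stays 372 K; PV = const ⇒ V₂ = 13.7 L, P₂ = 1090 kPa.
W = nRT ln(V₂/V₁) = 4.84×8.314×372×ln(0.297) = -18200 J.
Work done on the gas = −W_by = 18200 J.

18200 J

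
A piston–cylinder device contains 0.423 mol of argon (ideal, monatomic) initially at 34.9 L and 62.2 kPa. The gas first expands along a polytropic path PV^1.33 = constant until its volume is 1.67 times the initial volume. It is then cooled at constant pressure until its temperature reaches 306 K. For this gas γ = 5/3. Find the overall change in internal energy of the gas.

-1640 J

T₁ = P₁V₁/(nR) = 62.2×34.9/(0.423×8.314) = 617 K.
Step 1 — Polytropic n=1.33: T₂ = T₁(V₁/V₂)^(n−1) = 617×(0.599)^0.33 = 521 K; P₂ = P₁(V₁/V₂)^n = 31.4 kPa.
W = (P₁V₁−P₂V₂)/(n−1) = (62.2×34.9−31.4×58.3)/0.33 = 1020 J.
ΔU = nCvΔT = 0.423×12.5×(521−617) = -507 J.
Q = ΔU + W = 517 J.
State after step 1: P = 31.4 kPa, V = 58.3 L, T = 521 K.
Step 2 — Isobaric: P stays 31.4 kPa; V/T = const ⇒ T₂ = 306 K, V₂ = 34.2 L.
W = PΔV = 31.4×(34.2−58.3) kPa·L = -757 J.
ΔU = nCvΔT = 0.423×12.5×(306−521) = -1140 J.
Q = ΔU + W = nCpΔT = -1890 J.
Net over both steps: W = 267 J, Q = -1370 J, ΔU = -1640 J.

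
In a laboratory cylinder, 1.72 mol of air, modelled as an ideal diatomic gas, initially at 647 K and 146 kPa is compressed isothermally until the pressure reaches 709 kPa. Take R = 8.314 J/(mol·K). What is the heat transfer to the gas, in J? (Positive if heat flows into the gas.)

V₁ = nRT₁/P₁ = 1.72×8.314×647/146 = 63.4 L.
Isothermal: T stays 647 K; PV = const ⇒ V₂ = 13.0 L, P₂ = 709 kPa.
ΔU = 0 (ideal gas, T constant).
W = nRT ln(V₂/V₁) = 1.72×8.314×647×ln(0.206) = -14600 J.
Q = ΔU + W = -14600 J.

-14600 J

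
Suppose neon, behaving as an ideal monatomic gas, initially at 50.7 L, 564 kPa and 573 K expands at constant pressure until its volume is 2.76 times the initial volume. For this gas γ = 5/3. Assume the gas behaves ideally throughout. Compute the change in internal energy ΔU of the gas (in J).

75500 J

n = P₁V₁/(RT₁) = 564×50.7/(8.314×573) = 6.00 mol.
Isobaric: P stays 564 kPa; V/T = const ⇒ T₂ = 1580 K, V₂ = 140 L.
For an ideal gas ΔU = nCvΔT with Cv = (3/2)R = 12.5 J/(mol·K).
ΔU = 6.00×12.5×(1580−573) = 75500 J.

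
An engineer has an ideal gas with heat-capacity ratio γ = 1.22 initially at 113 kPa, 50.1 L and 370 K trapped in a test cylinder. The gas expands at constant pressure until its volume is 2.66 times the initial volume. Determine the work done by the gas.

9400 J

n = P₁V₁/(RT₁) = 113×50.1/(8.314×370) = 1.84 mol.
Isobaric: P stays 113 kPa; V/T = const ⇒ T₂ = 984 K, V₂ = 133 L.
W = PΔV = 113×(133−50.1) kPa·L = 9400 J.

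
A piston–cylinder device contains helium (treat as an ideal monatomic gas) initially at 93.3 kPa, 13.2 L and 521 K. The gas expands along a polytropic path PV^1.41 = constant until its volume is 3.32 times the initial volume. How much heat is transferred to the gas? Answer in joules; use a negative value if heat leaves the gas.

449 J

n = P₁V₁/(RT₁) = 93.3×13.2/(8.314×521) = 0.284 mol.
Polytropic n=1.41: T₂ = T₁(V₁/V₂)^(n−1) = 521×(0.301)^0.41 = 319 K; P₂ = P₁(V₁/V₂)^n = 17.2 kPa.
W = (P₁V₁−P₂V₂)/(n−1) = (93.3×13.2−17.2×43.8)/0.41 = 1170 J.
ΔU = nCvΔT = 0.284×12.5×(319−521) = -718 J.
Q = ΔU + W = 449 J.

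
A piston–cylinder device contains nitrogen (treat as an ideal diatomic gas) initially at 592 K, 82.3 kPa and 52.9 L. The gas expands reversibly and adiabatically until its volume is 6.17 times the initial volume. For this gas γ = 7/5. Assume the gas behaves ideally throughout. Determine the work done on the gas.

n = P₁V₁/(RT₁) = 82.3×52.9/(8.314×592) = 0.885 mol.
Adiabatic: TV^(γ−1) = const ⇒ T₂ = 592×(0.162)^0.400 = 286 K; PV^γ = const ⇒ P₂ = 6.44 kPa.
ΔU = nCvΔT = 0.885×20.8×(286−592) = -5630 J.
Q = 0 for an adiabatic process, so W = −ΔU = 5630 J.
Work done on the gas = −W_by = -5630 J.

-5630 J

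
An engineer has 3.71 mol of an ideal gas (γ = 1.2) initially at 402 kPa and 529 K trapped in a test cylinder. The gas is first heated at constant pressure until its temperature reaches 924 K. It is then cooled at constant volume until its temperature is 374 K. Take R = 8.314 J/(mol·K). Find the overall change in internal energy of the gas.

-23900 J

V₁ = nRT₁/P₁ = 3.71×8.314×529/402 = 40.6 L.
Step 1 — Isobaric: P stays 402 kPa; V/T = const ⇒ T₂ = 924 K, V₂ = 70.9 L.
W = PΔV = 402×(70.9−40.6) kPa·L = 12200 J.
ΔU = nCvΔT = 3.71×41.6×(924−529) = 60900 J.
Q = ΔU + W = nCpΔT = 73100 J.
State after step 1: P = 402 kPa, V = 70.9 L, T = 924 K.
Step 2 — Isochoric: V stays 70.9 L; P/T = const ⇒ T₂ = 374 K, P₂ = 163 kPa.
W = 0 (no volume change).
ΔU = nCvΔT = 3.71×41.6×(374−924) = -84800 J.
Q = ΔU = -84800 J.
Net over both steps: W = 12200 J, Q = -11700 J, ΔU = -23900 J.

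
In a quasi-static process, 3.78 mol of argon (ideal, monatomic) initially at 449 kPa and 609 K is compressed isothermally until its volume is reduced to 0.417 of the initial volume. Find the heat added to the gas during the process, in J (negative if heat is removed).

V₁ = nRT₁/P₁ = 3.78×8.314×609/449 = 42.6 L.
Isothermal: T stays 609 K; PV = const ⇒ V₂ = 17.8 L, P₂ = 1080 kPa.
ΔU = 0 (ideal gas, T constant).
W = nRT ln(V₂/V₁) = 3.78×8.314×609×ln(0.417) = -16700 J.
Q = ΔU + W = -16700 J.

-16700 J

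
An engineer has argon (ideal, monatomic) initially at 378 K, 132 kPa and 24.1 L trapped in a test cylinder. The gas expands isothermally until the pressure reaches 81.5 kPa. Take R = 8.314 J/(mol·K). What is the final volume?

39.0 L

Isothermal: T stays 378 K; PV = const ⇒ V₂ = 39.0 L, P₂ = 81.5 kPa.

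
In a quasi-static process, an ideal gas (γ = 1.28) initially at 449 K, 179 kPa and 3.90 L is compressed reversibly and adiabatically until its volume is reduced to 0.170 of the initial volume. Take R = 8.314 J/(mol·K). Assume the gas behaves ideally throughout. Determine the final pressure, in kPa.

Adiabatic: TV^(γ−1) = const ⇒ T₂ = 449×(5.88)^0.280 = 737 K; PV^γ = const ⇒ P₂ = 1730 kPa.

1730 kPa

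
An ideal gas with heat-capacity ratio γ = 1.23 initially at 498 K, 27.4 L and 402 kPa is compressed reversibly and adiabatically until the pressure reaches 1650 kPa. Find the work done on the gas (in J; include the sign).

n = P₁V₁/(RT₁) = 402×27.4/(8.314×498) = 2.66 mol.
Adiabatic: T₂/T₁ = (P₂/P₁)^((γ−1)/γ) ⇒ T₂ = 498×(4.10)^0.187 = 648 K; V₂ = 8.69 L.
ΔU = nCvΔT = 2.66×36.1×(648−498) = 14500 J.
Q = 0 for an adiabatic process, so W = −ΔU = -14500 J.
Work done on the gas = −W_by = 14500 J.

14500 J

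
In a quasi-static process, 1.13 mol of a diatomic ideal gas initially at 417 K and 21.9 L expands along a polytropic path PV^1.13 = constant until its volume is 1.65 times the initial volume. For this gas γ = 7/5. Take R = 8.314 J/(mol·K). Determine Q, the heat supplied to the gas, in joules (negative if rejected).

1280 J

P₁ = nRT₁/V₁ = 1.13×8.314×417/21.9 = 179 kPa.
Polytropic n=1.13: T₂ = T₁(V₁/V₂)^(n−1) = 417×(0.606)^0.13 = 391 K; P₂ = P₁(V₁/V₂)^n = 102 kPa.
W = (P₁V₁−P₂V₂)/(n−1) = (179×21.9−102×36.1)/0.13 = 1900 J.
ΔU = nCvΔT = 1.13×20.8×(391−417) = -617 J.
Q = ΔU + W = 1280 J.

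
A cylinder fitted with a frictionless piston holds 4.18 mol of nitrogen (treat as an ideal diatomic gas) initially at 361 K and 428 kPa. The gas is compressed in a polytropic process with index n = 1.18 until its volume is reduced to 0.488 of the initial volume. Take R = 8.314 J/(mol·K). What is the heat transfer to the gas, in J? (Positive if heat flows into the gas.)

-5280 J

V₁ = nRT₁/P₁ = 4.18×8.314×361/428 = 29.3 L.
Polytropic n=1.18: T₂ = T₁(V₁/V₂)^(n−1) = 361×(2.05)^0.18 = 411 K; P₂ = P₁(V₁/V₂)^n = 998 kPa.
W = (P₁V₁−P₂V₂)/(n−1) = (428×29.3−998×14.3)/0.18 = -9610 J.
ΔU = nCvΔT = 4.18×20.8×(411−361) = 4320 J.
Q = ΔU + W = -5280 J.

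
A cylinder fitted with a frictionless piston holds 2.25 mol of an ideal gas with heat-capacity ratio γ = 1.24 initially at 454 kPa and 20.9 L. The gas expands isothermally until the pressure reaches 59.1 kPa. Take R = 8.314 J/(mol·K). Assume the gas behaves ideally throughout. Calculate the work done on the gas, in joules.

T₁ = P₁V₁/(nR) = 454×20.9/(2.25×8.314) = 507 K.
Isothermal: T stays 507 K; PV = const ⇒ V₂ = 161 L, P₂ = 59.1 kPa.
W = nRT ln(V₂/V₁) = 2.25×8.314×507×ln(7.68) = 19300 J.
Work done on the gas = −W_by = -19300 J.

-19300 J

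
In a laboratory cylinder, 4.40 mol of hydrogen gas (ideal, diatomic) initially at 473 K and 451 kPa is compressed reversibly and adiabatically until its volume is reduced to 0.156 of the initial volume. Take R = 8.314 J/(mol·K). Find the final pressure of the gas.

V₁ = nRT₁/P₁ = 4.40×8.314×473/451 = 38.4 L.
Adiabatic: TV^(γ−1) = const ⇒ T₂ = 473×(6.41)^0.400 = 995 K; PV^γ = const ⇒ P₂ = 6080 kPa.

6080 kPa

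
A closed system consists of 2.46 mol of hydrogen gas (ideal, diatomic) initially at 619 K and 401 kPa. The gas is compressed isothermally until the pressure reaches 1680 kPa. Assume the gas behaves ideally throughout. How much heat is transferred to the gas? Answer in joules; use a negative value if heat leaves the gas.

V₁ = nRT₁/P₁ = 2.46×8.314×619/401 = 31.6 L.
Isothermal: T stays 619 K; PV = const ⇒ V₂ = 7.54 L, P₂ = 1680 kPa.
ΔU = 0 (ideal gas, T constant).
W = nRT ln(V₂/V₁) = 2.46×8.314×619×ln(0.239) = -18100 J.
Q = ΔU + W = -18100 J.

-18100 J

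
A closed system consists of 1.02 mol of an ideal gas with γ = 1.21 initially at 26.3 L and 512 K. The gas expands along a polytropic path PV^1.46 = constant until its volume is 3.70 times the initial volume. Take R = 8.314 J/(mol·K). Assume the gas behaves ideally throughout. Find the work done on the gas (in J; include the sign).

-4270 J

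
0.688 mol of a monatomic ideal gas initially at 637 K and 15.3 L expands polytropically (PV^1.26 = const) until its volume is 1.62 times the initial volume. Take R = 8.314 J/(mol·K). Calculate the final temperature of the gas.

P₁ = nRT₁/V₁ = 0.688×8.314×637/15.3 = 238 kPa.
Polytropic n=1.26: T₂ = T₁(V₁/V₂)^(n−1) = 637×(0.617)^0.26 = 562 K; P₂ = P₁(V₁/V₂)^n = 130 kPa.

562 K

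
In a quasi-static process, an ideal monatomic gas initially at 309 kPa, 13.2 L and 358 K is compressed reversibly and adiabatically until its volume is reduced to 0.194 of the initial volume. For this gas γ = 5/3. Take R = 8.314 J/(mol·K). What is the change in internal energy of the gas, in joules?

12100 J

n = P₁V₁/(RT₁) = 309×13.2/(8.314×358) = 1.37 mol.
Adiabatic: TV^(γ−1) = const ⇒ T₂ = 358×(5.15)^0.667 = 1070 K; PV^γ = const ⇒ P₂ = 4750 kPa.
For an ideal gas ΔU = nCvΔT with Cv = (3/2)R = 12.5 J/(mol·K).
ΔU = 1.37×12.5×(1070−358) = 12100 J.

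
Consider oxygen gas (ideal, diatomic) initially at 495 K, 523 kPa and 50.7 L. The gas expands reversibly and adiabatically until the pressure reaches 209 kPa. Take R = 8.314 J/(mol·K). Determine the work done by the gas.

n = P₁V₁/(RT₁) = 523×50.7/(8.314×495) = 6.44 mol.
Adiabatic: T₂/T₁ = (P₂/P₁)^((γ−1)/γ) ⇒ T₂ = 495×(0.400)^0.286 = 381 K; V₂ = 97.6 L.
ΔU = nCvΔT = 6.44×20.8×(381−495) = -15300 J.
Q = 0 for an adiabatic process, so W = −ΔU = 15300 J.

15300 J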